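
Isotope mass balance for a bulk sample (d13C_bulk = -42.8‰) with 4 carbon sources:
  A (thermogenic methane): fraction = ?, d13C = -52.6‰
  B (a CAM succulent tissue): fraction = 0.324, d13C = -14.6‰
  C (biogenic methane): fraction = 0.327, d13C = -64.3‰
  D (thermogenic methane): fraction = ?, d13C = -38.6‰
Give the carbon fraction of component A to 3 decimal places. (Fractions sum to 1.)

Let f_A and f_D be the unknown fractions; fractions sum to 1 so f_A + f_D = 0.349.
Mass balance: Σ fᵢ·δᵢ = δ_bulk ⇒ f_A·(-52.6) + f_D·(-38.6) = -42.8 − (-25.756) = -17.043
Substitute f_D = 0.349 − f_A:
f_A·(-52.6 − -38.6) = -17.043 − 0.349×(-38.6) = -3.572
f_A = -3.572 / -14.0 = 0.2551

0.255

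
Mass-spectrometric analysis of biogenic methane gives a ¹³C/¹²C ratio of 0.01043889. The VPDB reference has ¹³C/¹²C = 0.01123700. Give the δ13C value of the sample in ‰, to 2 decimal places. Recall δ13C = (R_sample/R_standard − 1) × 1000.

δ13C = (R_sample / R_standard − 1) × 1000
R_sample / R_standard = 0.01043889 / 0.01123700 = 0.928975
δ13C = (0.928975 − 1) × 1000 = -71.025‰

-71.03‰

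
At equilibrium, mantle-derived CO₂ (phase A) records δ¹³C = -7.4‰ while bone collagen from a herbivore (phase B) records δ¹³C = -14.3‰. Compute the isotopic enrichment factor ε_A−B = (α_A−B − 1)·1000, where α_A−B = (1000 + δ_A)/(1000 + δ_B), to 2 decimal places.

α_A−B = (1000 + -7.4) / (1000 + -14.3) = 992.6 / 985.7 = 1.007000
ε_A−B = (1.007000 − 1) × 1000 = 7.000‰
(The approximation ε ≈ δ_A − δ_B would give 6.9‰.)

7.00‰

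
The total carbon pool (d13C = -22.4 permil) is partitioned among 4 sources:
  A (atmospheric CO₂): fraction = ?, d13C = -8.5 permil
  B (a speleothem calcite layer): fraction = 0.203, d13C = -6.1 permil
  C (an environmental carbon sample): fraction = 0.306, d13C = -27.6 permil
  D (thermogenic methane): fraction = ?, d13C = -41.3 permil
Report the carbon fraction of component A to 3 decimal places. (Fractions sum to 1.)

Let f_A and f_D be the unknown fractions; fractions sum to 1 so f_A + f_D = 0.491.
Mass balance: Σ fᵢ·δᵢ = δ_bulk ⇒ f_A·(-8.5) + f_D·(-41.3) = -22.4 − (-9.684) = -12.716
Substitute f_D = 0.491 − f_A:
f_A·(-8.5 − -41.3) = -12.716 − 0.491×(-41.3) = 7.562
f_A = 7.562 / 32.8 = 0.2306

0.231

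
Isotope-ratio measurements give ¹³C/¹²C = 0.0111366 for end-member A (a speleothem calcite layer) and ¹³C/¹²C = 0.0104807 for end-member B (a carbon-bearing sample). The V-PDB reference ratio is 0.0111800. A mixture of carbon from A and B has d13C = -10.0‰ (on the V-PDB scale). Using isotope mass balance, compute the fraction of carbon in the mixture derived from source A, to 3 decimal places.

0.896

δ_A = (0.0111366/0.0111800 − 1)×1000 = (0.996118 − 1)×1000 = -3.882‰
δ_B = (0.0104807/0.0111800 − 1)×1000 = (0.937451 − 1)×1000 = -62.549‰
f_A = (δ_mix − δ_B)/(δ_A − δ_B) = (-10.0 − (-62.549))/(-3.882 − (-62.549))
f_A = 52.549 / 58.667 = 0.8957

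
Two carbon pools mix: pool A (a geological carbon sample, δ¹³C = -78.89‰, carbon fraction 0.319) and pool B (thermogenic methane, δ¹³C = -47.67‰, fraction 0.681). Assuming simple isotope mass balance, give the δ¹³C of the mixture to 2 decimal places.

-57.63‰

δ_mix = f_A·δ_A + f_B·δ_B
δ_mix = 0.319 × (-78.89) + 0.681 × (-47.67)
δ_mix = -25.166 + -32.463 = -57.629‰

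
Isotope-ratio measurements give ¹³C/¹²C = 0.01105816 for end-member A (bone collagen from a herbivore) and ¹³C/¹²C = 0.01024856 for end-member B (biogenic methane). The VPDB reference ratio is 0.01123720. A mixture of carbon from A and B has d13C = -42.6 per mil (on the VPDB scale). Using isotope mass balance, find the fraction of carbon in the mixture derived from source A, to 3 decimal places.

δ_A = (0.01105816/0.01123720 − 1)×1000 = (0.984067 − 1)×1000 = -15.933 per mil
δ_B = (0.01024856/0.01123720 − 1)×1000 = (0.912021 − 1)×1000 = -87.979 per mil
f_A = (δ_mix − δ_B)/(δ_A − δ_B) = (-42.6 − (-87.979))/(-15.933 − (-87.979))
f_A = 45.379 / 72.046 = 0.6299

0.630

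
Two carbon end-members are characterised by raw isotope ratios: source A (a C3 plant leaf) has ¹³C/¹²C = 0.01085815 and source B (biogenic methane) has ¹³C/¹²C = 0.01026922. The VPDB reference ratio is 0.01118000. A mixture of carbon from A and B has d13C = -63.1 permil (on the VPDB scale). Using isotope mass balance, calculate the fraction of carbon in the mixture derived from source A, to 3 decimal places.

δ_A = (0.01085815/0.01118000 − 1)×1000 = (0.971212 − 1)×1000 = -28.788 permil
δ_B = (0.01026922/0.01118000 − 1)×1000 = (0.918535 − 1)×1000 = -81.465 permil
f_A = (δ_mix − δ_B)/(δ_A − δ_B) = (-63.1 − (-81.465))/(-28.788 − (-81.465))
f_A = 18.365 / 52.677 = 0.3486

0.349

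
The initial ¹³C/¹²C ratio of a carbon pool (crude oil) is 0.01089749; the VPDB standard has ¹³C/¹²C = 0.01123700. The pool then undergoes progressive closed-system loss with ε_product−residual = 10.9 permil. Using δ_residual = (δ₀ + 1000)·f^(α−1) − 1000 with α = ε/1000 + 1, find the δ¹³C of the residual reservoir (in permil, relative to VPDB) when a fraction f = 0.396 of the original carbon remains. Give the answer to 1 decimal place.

-40.0 permil

δ₀ = (0.01089749/0.01123700 − 1)×1000 = (0.969786 − 1)×1000 = -30.214 permil
α − 1 = ε/1000 = 0.0109
f^(α−1) = 0.396^(0.0109) = 0.989954
δ_res = (-30.214 + 1000) × 0.989954 − 1000 = 960.044 − 1000 = -39.96 permil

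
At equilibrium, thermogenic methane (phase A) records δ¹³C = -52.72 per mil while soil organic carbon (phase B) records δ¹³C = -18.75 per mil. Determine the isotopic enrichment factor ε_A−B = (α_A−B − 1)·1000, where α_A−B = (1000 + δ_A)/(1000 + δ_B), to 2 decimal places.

-34.62 per mil

α_A−B = (1000 + -52.72) / (1000 + -18.75) = 947.28 / 981.25 = 0.965381
ε_A−B = (0.965381 − 1) × 1000 = -34.619 per mil
(The approximation ε ≈ δ_A − δ_B would give -33.97 per mil.)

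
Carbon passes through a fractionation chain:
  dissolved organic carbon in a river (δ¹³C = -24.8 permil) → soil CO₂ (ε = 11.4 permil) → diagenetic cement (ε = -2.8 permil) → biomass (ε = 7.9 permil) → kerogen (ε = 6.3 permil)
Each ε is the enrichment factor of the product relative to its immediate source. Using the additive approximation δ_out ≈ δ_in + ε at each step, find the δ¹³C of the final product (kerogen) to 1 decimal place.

-2.0 permil

step 1: δ ≈ -24.8 + (11.4) = -13.4 permil
step 2: δ ≈ -13.4 + (-2.8) = -16.2 permil
step 3: δ ≈ -16.2 + (7.9) = -8.3 permil
step 4: δ ≈ -8.3 + (6.3) = -2.0 permil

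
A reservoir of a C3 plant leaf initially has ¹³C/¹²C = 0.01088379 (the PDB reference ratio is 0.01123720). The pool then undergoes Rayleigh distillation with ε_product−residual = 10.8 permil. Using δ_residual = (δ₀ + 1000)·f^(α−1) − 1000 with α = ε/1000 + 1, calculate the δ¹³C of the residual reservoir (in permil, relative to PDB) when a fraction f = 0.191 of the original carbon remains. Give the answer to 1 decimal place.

δ₀ = (0.01088379/0.01123720 − 1)×1000 = (0.968550 − 1)×1000 = -31.450 permil
α − 1 = ε/1000 = 0.0108
f^(α−1) = 0.191^(0.0108) = 0.982280
δ_res = (-31.450 + 1000) × 0.982280 − 1000 = 951.387 − 1000 = -48.61 permil

-48.6 permil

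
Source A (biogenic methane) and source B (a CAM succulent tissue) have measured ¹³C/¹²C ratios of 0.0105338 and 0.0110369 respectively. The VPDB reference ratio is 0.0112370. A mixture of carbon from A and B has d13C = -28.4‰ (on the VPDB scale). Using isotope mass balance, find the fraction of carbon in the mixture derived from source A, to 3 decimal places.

0.237

δ_A = (0.0105338/0.0112370 − 1)×1000 = (0.937421 − 1)×1000 = -62.579‰
δ_B = (0.0110369/0.0112370 − 1)×1000 = (0.982193 − 1)×1000 = -17.807‰
f_A = (δ_mix − δ_B)/(δ_A − δ_B) = (-28.4 − (-17.807))/(-62.579 − (-17.807))
f_A = -10.593 / -44.772 = 0.2366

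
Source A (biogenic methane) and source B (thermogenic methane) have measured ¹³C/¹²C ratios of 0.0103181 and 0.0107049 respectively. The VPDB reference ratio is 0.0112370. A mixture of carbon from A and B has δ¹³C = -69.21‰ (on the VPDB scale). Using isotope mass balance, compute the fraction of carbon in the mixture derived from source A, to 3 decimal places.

0.635

δ_A = (0.0103181/0.0112370 − 1)×1000 = (0.918226 − 1)×1000 = -81.774‰
δ_B = (0.0107049/0.0112370 − 1)×1000 = (0.952648 − 1)×1000 = -47.352‰
f_A = (δ_mix − δ_B)/(δ_A − δ_B) = (-69.21 − (-47.352))/(-81.774 − (-47.352))
f_A = -21.858 / -34.422 = 0.6350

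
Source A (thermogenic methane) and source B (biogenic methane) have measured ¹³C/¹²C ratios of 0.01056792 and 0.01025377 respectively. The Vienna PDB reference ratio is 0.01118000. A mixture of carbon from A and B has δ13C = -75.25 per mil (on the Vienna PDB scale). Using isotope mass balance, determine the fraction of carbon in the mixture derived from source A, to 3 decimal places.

0.270

δ_A = (0.01056792/0.01118000 − 1)×1000 = (0.945252 − 1)×1000 = -54.748 per mil
δ_B = (0.01025377/0.01118000 − 1)×1000 = (0.917153 − 1)×1000 = -82.847 per mil
f_A = (δ_mix − δ_B)/(δ_A − δ_B) = (-75.25 − (-82.847))/(-54.748 − (-82.847))
f_A = 7.597 / 28.099 = 0.2704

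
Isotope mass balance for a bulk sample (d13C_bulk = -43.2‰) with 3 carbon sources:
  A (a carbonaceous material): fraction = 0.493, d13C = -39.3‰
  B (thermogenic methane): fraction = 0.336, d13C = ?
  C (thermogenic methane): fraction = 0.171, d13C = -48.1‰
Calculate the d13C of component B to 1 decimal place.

Isotope mass balance: δ_bulk = Σ fᵢ·δᵢ.
-43.2 = 0.493×(-39.3) + 0.336×δ_B + 0.171×(-48.1)
0.336·δ_B = -43.2 − (-27.600) = -15.600
δ_B = -15.600 / 0.336 = -46.43‰

-46.4‰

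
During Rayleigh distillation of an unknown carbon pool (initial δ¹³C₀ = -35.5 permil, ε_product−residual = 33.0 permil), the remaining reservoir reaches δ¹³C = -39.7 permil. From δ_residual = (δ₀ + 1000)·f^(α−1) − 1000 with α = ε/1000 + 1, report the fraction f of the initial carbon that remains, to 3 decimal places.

α − 1 = ε/1000 = 0.0330
(δ_res + 1000)/(δ₀ + 1000) = (-39.7 + 1000)/(-35.5 + 1000) = 960.3/964.5 = 0.995645
f = 0.995645^(1/0.0330) = exp(ln(0.995645)/0.0330) = exp(-0.00436/0.0330)
f = exp(-0.1322) = 0.8761

0.876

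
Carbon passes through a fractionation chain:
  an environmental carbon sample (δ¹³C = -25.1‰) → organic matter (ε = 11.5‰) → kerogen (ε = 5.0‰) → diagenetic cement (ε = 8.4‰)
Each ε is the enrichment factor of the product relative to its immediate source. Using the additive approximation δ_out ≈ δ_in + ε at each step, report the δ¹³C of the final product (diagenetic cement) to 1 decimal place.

-0.2‰

step 1: δ ≈ -25.1 + (11.5) = -13.6‰
step 2: δ ≈ -13.6 + (5.0) = -8.6‰
step 3: δ ≈ -8.6 + (8.4) = -0.2‰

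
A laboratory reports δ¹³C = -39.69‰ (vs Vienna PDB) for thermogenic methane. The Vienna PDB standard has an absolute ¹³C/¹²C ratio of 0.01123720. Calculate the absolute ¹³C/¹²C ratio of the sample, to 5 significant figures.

0.010791

R_sample = R_standard × (δ¹³C/1000 + 1)
R_sample = 0.01123720 × (-39.69/1000 + 1) = 0.01123720 × 0.960310
R_sample = 0.0107912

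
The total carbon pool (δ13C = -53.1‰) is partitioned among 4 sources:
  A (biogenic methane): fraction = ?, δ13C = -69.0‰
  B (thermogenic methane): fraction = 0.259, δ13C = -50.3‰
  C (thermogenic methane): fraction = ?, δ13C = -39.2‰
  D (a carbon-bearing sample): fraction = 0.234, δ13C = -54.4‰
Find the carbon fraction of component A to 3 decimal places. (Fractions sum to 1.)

Let f_A and f_C be the unknown fractions; fractions sum to 1 so f_A + f_C = 0.507.
Mass balance: Σ fᵢ·δᵢ = δ_bulk ⇒ f_A·(-69.0) + f_C·(-39.2) = -53.1 − (-25.757) = -27.343
Substitute f_C = 0.507 − f_A:
f_A·(-69.0 − -39.2) = -27.343 − 0.507×(-39.2) = -7.468
f_A = -7.468 / -29.8 = 0.2506

0.251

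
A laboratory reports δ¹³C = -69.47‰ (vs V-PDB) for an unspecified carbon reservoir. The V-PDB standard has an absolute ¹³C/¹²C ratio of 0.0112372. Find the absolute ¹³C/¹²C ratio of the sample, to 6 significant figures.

0.0104566

R_sample = R_standard × (δ¹³C/1000 + 1)
R_sample = 0.0112372 × (-69.47/1000 + 1) = 0.0112372 × 0.930530
R_sample = 0.0104566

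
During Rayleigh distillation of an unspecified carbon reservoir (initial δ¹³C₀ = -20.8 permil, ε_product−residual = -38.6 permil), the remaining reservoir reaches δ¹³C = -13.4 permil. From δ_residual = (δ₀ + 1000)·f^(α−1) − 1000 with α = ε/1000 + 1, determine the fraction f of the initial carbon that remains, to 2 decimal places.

0.82

α − 1 = ε/1000 = -0.0386
(δ_res + 1000)/(δ₀ + 1000) = (-13.4 + 1000)/(-20.8 + 1000) = 986.6/979.2 = 1.007557
f = 1.007557^(1/-0.0386) = exp(ln(1.007557)/-0.0386) = exp(0.00753/-0.0386)
f = exp(-0.1950) = 0.8228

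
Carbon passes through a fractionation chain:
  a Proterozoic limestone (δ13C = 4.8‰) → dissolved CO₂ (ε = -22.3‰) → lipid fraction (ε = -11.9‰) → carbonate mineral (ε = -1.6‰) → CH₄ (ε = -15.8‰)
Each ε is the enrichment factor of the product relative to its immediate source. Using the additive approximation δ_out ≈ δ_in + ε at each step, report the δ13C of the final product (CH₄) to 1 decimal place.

-46.8‰

step 1: δ ≈ 4.8 + (-22.3) = -17.5‰
step 2: δ ≈ -17.5 + (-11.9) = -29.4‰
step 3: δ ≈ -29.4 + (-1.6) = -31.0‰
step 4: δ ≈ -31.0 + (-15.8) = -46.8‰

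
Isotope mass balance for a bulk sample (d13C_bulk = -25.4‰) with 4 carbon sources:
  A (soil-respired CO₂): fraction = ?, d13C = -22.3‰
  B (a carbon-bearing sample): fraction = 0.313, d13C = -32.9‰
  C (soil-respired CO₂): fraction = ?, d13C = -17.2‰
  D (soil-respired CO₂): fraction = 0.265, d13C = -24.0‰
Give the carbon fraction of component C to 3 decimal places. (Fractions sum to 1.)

0.131

Let f_C and f_A be the unknown fractions; fractions sum to 1 so f_C + f_A = 0.422.
Mass balance: Σ fᵢ·δᵢ = δ_bulk ⇒ f_C·(-17.2) + f_A·(-22.3) = -25.4 − (-16.658) = -8.742
Substitute f_A = 0.422 − f_C:
f_C·(-17.2 − -22.3) = -8.742 − 0.422×(-22.3) = 0.668
f_C = 0.668 / 5.1 = 0.1310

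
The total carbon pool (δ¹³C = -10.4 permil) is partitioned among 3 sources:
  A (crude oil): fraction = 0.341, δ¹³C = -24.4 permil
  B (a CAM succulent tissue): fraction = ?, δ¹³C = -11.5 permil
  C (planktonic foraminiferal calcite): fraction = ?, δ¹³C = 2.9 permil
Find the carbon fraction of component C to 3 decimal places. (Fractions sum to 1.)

Let f_C and f_B be the unknown fractions; fractions sum to 1 so f_C + f_B = 0.659.
Mass balance: Σ fᵢ·δᵢ = δ_bulk ⇒ f_C·(2.9) + f_B·(-11.5) = -10.4 − (-8.320) = -2.080
Substitute f_B = 0.659 − f_C:
f_C·(2.9 − -11.5) = -2.080 − 0.659×(-11.5) = 5.499
f_C = 5.499 / 14.4 = 0.3819

0.382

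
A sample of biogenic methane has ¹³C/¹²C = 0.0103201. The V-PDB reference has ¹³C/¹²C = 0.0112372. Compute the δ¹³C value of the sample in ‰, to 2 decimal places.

-81.61‰

δ¹³C = (R_sample / R_standard − 1) × 1000
R_sample / R_standard = 0.0103201 / 0.0112372 = 0.918387
δ¹³C = (0.918387 − 1) × 1000 = -81.613‰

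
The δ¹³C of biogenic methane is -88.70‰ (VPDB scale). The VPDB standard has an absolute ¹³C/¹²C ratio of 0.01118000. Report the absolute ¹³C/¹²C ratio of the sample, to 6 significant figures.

R_sample = R_standard × (δ¹³C/1000 + 1)
R_sample = 0.01118000 × (-88.70/1000 + 1) = 0.01118000 × 0.911300
R_sample = 0.0101883

0.0101883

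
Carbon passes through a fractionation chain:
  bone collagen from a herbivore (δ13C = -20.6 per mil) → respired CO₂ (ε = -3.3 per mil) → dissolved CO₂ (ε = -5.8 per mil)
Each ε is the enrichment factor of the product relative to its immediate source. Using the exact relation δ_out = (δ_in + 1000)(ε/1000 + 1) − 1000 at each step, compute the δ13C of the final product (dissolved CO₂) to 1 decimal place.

-29.5 per mil

step 1: δ = (-20.60 + 1000)·(-3.3/1000 + 1) − 1000 = -23.83 per mil
step 2: δ = (-23.83 + 1000)·(-5.8/1000 + 1) − 1000 = -29.49 per mil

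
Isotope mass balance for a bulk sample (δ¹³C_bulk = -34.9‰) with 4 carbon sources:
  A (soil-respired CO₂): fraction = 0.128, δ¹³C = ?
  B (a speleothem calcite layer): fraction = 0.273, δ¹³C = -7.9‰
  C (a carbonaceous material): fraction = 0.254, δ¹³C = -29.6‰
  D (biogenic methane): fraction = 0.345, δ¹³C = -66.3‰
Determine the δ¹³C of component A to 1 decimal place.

-18.4‰

Isotope mass balance: δ_bulk = Σ fᵢ·δᵢ.
-34.9 = 0.128×δ_A + 0.273×(-7.9) + 0.254×(-29.6) + 0.345×(-66.3)
0.128·δ_A = -34.9 − (-32.549) = -2.351
δ_A = -2.351 / 0.128 = -18.37‰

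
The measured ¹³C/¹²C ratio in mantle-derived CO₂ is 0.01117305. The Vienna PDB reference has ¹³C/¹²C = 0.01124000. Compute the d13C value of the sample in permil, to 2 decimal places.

d13C = (R_sample / R_standard − 1) × 1000
R_sample / R_standard = 0.01117305 / 0.01124000 = 0.994044
d13C = (0.994044 − 1) × 1000 = -5.956 permil

-5.96 permil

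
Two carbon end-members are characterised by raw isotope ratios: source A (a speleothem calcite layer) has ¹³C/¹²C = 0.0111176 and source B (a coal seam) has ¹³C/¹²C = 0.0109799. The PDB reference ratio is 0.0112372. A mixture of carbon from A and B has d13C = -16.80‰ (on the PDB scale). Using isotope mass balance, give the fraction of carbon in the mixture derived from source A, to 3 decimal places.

0.498

δ_A = (0.0111176/0.0112372 − 1)×1000 = (0.989357 − 1)×1000 = -10.643‰
δ_B = (0.0109799/0.0112372 − 1)×1000 = (0.977103 − 1)×1000 = -22.897‰
f_A = (δ_mix − δ_B)/(δ_A − δ_B) = (-16.80 − (-22.897))/(-10.643 − (-22.897))
f_A = 6.097 / 12.254 = 0.4976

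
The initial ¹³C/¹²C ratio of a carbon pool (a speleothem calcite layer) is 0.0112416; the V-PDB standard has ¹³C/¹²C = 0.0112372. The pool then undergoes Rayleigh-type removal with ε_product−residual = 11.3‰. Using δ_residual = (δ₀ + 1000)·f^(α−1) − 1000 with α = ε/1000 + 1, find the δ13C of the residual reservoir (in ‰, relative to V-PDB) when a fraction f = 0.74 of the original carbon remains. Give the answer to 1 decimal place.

-3.0‰

δ₀ = (0.0112416/0.0112372 − 1)×1000 = (1.000392 − 1)×1000 = 0.392‰
α − 1 = ε/1000 = 0.0113
f^(α−1) = 0.74^(0.0113) = 0.996603
δ_res = (0.392 + 1000) × 0.996603 − 1000 = 996.994 − 1000 = -3.01‰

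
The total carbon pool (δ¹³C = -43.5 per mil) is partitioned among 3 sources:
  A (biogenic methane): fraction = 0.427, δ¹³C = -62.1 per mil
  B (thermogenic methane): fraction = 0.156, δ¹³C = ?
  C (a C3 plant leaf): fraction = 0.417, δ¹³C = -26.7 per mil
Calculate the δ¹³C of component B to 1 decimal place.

Isotope mass balance: δ_bulk = Σ fᵢ·δᵢ.
-43.5 = 0.427×(-62.1) + 0.156×δ_B + 0.417×(-26.7)
0.156·δ_B = -43.5 − (-37.651) = -5.849
δ_B = -5.849 / 0.156 = -37.50 per mil

-37.5 per mil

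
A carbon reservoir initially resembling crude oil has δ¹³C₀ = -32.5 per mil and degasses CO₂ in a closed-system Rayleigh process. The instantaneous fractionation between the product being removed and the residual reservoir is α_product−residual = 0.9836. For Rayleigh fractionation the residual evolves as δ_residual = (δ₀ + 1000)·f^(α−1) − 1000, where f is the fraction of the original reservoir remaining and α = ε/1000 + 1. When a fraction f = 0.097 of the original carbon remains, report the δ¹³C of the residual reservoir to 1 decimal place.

5.2 per mil

Rayleigh residual: δ_res = (δ₀ + 1000)·f^(α−1) − 1000
α − 1 = -0.01640
f^(α−1) = 0.097^(-0.01640) = 1.039003
δ_res = (-32.5 + 1000) × 1.039003 − 1000 = 1005.236 − 1000 = 5.24 per mil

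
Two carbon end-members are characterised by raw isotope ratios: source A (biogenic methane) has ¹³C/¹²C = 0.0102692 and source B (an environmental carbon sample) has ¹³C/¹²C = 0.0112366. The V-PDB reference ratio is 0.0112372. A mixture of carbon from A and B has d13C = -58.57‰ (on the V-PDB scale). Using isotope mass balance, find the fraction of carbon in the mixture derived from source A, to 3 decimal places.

0.680

δ_A = (0.0102692/0.0112372 − 1)×1000 = (0.913858 − 1)×1000 = -86.142‰
δ_B = (0.0112366/0.0112372 − 1)×1000 = (0.999947 − 1)×1000 = -0.053‰
f_A = (δ_mix − δ_B)/(δ_A − δ_B) = (-58.57 − (-0.053))/(-86.142 − (-0.053))
f_A = -58.517 / -86.089 = 0.6797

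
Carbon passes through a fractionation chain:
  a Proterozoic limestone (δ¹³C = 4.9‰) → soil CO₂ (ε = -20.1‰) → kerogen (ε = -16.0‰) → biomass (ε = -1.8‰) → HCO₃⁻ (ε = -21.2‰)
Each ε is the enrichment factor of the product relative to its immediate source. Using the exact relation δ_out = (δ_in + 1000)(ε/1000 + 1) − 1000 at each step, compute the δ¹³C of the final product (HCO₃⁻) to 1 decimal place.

step 1: δ = (4.90 + 1000)·(-20.1/1000 + 1) − 1000 = -15.30‰
step 2: δ = (-15.30 + 1000)·(-16.0/1000 + 1) − 1000 = -31.05‰
step 3: δ = (-31.05 + 1000)·(-1.8/1000 + 1) − 1000 = -32.80‰
step 4: δ = (-32.80 + 1000)·(-21.2/1000 + 1) − 1000 = -53.30‰

-53.3‰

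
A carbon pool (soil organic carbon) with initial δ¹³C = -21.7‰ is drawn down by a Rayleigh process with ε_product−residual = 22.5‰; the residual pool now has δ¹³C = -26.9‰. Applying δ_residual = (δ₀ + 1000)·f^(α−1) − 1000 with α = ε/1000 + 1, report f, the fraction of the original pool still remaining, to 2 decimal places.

0.79

α − 1 = ε/1000 = 0.0225
(δ_res + 1000)/(δ₀ + 1000) = (-26.9 + 1000)/(-21.7 + 1000) = 973.1/978.3 = 0.994685
f = 0.994685^(1/0.0225) = exp(ln(0.994685)/0.0225) = exp(-0.00533/0.0225)
f = exp(-0.2369) = 0.7891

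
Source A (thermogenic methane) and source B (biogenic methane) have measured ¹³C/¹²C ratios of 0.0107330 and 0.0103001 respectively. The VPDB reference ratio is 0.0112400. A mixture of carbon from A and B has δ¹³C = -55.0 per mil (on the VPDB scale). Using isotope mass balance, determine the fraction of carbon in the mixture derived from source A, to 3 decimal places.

0.743

δ_A = (0.0107330/0.0112400 − 1)×1000 = (0.954893 − 1)×1000 = -45.107 per mil
δ_B = (0.0103001/0.0112400 − 1)×1000 = (0.916379 − 1)×1000 = -83.621 per mil
f_A = (δ_mix − δ_B)/(δ_A − δ_B) = (-55.0 − (-83.621))/(-45.107 − (-83.621))
f_A = 28.621 / 38.514 = 0.7431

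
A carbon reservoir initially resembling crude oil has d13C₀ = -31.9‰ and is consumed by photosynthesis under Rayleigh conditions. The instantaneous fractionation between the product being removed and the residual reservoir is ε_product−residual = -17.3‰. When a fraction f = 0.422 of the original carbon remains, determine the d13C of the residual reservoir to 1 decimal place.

Rayleigh residual: δ_res = (δ₀ + 1000)·f^(α−1) − 1000
α = ε/1000 + 1 = 0.98270, so α − 1 = -0.01730
f^(α−1) = 0.422^(-0.01730) = 1.015038
δ_res = (-31.9 + 1000) × 1.015038 − 1000 = 982.658 − 1000 = -17.34‰

-17.3‰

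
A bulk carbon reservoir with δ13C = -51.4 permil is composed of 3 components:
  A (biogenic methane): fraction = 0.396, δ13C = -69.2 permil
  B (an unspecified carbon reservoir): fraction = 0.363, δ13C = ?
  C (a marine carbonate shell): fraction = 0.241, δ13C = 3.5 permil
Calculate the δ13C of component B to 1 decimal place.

-68.4 permil

Isotope mass balance: δ_bulk = Σ fᵢ·δᵢ.
-51.4 = 0.396×(-69.2) + 0.363×δ_B + 0.241×(3.5)
0.363·δ_B = -51.4 − (-26.560) = -24.840
δ_B = -24.840 / 0.363 = -68.43 permil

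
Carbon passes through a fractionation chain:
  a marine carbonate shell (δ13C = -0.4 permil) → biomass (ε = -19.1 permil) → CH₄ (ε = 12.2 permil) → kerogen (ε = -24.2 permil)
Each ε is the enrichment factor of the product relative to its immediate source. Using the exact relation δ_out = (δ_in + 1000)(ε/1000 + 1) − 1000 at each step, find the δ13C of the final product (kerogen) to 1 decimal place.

-31.5 permil

step 1: δ = (-0.40 + 1000)·(-19.1/1000 + 1) − 1000 = -19.49 permil
step 2: δ = (-19.49 + 1000)·(12.2/1000 + 1) − 1000 = -7.53 permil
step 3: δ = (-7.53 + 1000)·(-24.2/1000 + 1) − 1000 = -31.55 permil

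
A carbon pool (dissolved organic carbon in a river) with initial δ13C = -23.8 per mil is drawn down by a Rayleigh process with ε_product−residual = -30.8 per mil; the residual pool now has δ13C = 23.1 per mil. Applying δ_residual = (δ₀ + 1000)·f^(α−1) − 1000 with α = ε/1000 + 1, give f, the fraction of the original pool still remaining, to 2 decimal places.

α − 1 = ε/1000 = -0.0308
(δ_res + 1000)/(δ₀ + 1000) = (23.1 + 1000)/(-23.8 + 1000) = 1023.1/976.2 = 1.048043
f = 1.048043^(1/-0.0308) = exp(ln(1.048043)/-0.0308) = exp(0.04693/-0.0308)
f = exp(-1.5235) = 0.2179

0.22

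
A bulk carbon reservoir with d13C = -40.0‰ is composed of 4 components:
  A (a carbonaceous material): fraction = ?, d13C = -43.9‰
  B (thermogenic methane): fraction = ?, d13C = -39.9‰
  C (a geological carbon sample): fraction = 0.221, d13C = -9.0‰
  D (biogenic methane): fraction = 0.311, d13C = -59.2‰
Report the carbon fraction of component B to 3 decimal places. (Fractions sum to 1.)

Let f_B and f_A be the unknown fractions; fractions sum to 1 so f_B + f_A = 0.468.
Mass balance: Σ fᵢ·δᵢ = δ_bulk ⇒ f_B·(-39.9) + f_A·(-43.9) = -40.0 − (-20.400) = -19.600
Substitute f_A = 0.468 − f_B:
f_B·(-39.9 − -43.9) = -19.600 − 0.468×(-43.9) = 0.945
f_B = 0.945 / 4.0 = 0.2364

0.236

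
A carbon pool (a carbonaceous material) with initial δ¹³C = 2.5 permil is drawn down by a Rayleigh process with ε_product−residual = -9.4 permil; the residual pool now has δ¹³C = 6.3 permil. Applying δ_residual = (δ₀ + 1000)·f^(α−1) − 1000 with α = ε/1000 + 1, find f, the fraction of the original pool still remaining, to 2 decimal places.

α − 1 = ε/1000 = -0.0094
(δ_res + 1000)/(δ₀ + 1000) = (6.3 + 1000)/(2.5 + 1000) = 1006.3/1002.5 = 1.003791
f = 1.003791^(1/-0.0094) = exp(ln(1.003791)/-0.0094) = exp(0.00378/-0.0094)
f = exp(-0.4025) = 0.6687

0.67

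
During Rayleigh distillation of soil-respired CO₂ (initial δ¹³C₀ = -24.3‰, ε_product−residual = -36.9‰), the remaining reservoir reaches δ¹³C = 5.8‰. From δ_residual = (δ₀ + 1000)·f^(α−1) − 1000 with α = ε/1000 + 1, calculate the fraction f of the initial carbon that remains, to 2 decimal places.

0.44

α − 1 = ε/1000 = -0.0369
(δ_res + 1000)/(δ₀ + 1000) = (5.8 + 1000)/(-24.3 + 1000) = 1005.8/975.7 = 1.030850
f = 1.030850^(1/-0.0369) = exp(ln(1.030850)/-0.0369) = exp(0.03038/-0.0369)
f = exp(-0.8234) = 0.4389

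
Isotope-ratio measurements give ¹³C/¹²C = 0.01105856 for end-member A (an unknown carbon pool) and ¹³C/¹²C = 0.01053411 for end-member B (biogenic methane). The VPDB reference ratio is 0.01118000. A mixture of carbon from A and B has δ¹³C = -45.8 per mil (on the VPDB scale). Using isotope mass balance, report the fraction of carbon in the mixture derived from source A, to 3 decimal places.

0.255

δ_A = (0.01105856/0.01118000 − 1)×1000 = (0.989138 − 1)×1000 = -10.862 per mil
δ_B = (0.01053411/0.01118000 − 1)×1000 = (0.942228 − 1)×1000 = -57.772 per mil
f_A = (δ_mix − δ_B)/(δ_A − δ_B) = (-45.8 − (-57.772))/(-10.862 − (-57.772))
f_A = 11.972 / 46.910 = 0.2552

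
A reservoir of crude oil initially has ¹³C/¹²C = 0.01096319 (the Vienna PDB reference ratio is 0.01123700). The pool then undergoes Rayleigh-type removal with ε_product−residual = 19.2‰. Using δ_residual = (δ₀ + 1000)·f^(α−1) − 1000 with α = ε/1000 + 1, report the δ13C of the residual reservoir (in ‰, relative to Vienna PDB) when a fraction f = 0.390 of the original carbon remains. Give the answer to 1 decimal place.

-41.8‰

δ₀ = (0.01096319/0.01123700 − 1)×1000 = (0.975633 − 1)×1000 = -24.367‰
α − 1 = ε/1000 = 0.0192
f^(α−1) = 0.390^(0.0192) = 0.982084
δ_res = (-24.367 + 1000) × 0.982084 − 1000 = 958.153 − 1000 = -41.85‰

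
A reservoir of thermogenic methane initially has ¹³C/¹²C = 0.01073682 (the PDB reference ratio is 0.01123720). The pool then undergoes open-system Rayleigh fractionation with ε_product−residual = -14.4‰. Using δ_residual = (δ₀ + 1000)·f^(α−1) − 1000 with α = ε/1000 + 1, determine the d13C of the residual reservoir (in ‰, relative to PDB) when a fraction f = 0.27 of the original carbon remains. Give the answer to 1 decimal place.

δ₀ = (0.01073682/0.01123720 − 1)×1000 = (0.955471 − 1)×1000 = -44.529‰
α − 1 = ε/1000 = -0.0144
f^(α−1) = 0.27^(-0.0144) = 1.019033
δ_res = (-44.529 + 1000) × 1.019033 − 1000 = 973.657 − 1000 = -26.34‰

-26.3‰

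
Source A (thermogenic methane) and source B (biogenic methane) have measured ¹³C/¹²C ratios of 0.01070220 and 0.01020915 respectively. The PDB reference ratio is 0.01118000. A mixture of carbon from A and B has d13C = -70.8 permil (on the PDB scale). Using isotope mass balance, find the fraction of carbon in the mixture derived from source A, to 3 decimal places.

0.364

δ_A = (0.01070220/0.01118000 − 1)×1000 = (0.957263 − 1)×1000 = -42.737 permil
δ_B = (0.01020915/0.01118000 − 1)×1000 = (0.913162 − 1)×1000 = -86.838 permil
f_A = (δ_mix − δ_B)/(δ_A − δ_B) = (-70.8 − (-86.838))/(-42.737 − (-86.838))
f_A = 16.038 / 44.101 = 0.3637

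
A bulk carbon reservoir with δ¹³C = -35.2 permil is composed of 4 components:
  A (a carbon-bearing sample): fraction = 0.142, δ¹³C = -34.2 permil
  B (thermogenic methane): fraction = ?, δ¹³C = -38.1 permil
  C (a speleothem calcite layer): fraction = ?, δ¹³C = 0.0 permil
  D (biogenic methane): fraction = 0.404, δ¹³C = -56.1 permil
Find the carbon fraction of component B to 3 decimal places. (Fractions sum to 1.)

Let f_B and f_C be the unknown fractions; fractions sum to 1 so f_B + f_C = 0.454.
Mass balance: Σ fᵢ·δᵢ = δ_bulk ⇒ f_B·(-38.1) + f_C·(0.0) = -35.2 − (-27.521) = -7.679
Substitute f_C = 0.454 − f_B:
f_B·(-38.1 − 0.0) = -7.679 − 0.454×(0.0) = -7.679
f_B = -7.679 / -38.1 = 0.2016

0.202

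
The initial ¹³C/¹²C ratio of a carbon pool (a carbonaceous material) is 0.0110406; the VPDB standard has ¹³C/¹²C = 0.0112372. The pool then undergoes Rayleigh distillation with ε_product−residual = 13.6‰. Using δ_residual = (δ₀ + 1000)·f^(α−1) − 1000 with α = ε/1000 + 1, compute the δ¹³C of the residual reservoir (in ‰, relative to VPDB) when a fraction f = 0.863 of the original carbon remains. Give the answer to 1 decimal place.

δ₀ = (0.0110406/0.0112372 − 1)×1000 = (0.982505 − 1)×1000 = -17.495‰
α − 1 = ε/1000 = 0.0136
f^(α−1) = 0.863^(0.0136) = 0.997998
δ_res = (-17.495 + 1000) × 0.997998 − 1000 = 980.538 − 1000 = -19.46‰

-19.5‰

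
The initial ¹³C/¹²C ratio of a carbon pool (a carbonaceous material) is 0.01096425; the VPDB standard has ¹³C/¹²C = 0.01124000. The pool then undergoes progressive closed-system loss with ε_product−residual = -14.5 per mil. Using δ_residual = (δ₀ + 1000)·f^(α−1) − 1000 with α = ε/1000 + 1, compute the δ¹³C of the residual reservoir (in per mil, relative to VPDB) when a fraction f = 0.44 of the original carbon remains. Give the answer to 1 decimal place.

δ₀ = (0.01096425/0.01124000 − 1)×1000 = (0.975467 − 1)×1000 = -24.533 per mil
α − 1 = ε/1000 = -0.0145
f^(α−1) = 0.44^(-0.0145) = 1.011975
δ_res = (-24.533 + 1000) × 1.011975 − 1000 = 987.149 − 1000 = -12.85 per mil

-12.9 per mil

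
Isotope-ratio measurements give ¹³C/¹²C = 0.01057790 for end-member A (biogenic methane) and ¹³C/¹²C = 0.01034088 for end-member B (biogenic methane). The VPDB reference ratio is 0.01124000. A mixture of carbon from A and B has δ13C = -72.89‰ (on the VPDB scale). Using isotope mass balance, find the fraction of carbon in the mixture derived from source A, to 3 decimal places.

0.337

δ_A = (0.01057790/0.01124000 − 1)×1000 = (0.941094 − 1)×1000 = -58.906‰
δ_B = (0.01034088/0.01124000 − 1)×1000 = (0.920007 − 1)×1000 = -79.993‰
f_A = (δ_mix − δ_B)/(δ_A − δ_B) = (-72.89 − (-79.993))/(-58.906 − (-79.993))
f_A = 7.103 / 21.087 = 0.3368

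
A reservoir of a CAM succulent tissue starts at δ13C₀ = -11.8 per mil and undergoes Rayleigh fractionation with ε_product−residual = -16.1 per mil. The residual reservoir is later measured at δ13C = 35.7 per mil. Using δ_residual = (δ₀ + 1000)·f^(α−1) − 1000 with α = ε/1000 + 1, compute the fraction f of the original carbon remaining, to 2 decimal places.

α − 1 = ε/1000 = -0.0161
(δ_res + 1000)/(δ₀ + 1000) = (35.7 + 1000)/(-11.8 + 1000) = 1035.7/988.2 = 1.048067
f = 1.048067^(1/-0.0161) = exp(ln(1.048067)/-0.0161) = exp(0.04695/-0.0161)
f = exp(-2.9160) = 0.0541

0.05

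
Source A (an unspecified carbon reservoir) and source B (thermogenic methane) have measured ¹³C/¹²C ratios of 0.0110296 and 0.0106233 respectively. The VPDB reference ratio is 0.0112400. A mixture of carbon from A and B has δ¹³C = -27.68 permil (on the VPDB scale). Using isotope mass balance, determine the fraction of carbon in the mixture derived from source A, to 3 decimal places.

δ_A = (0.0110296/0.0112400 − 1)×1000 = (0.981281 − 1)×1000 = -18.719 permil
δ_B = (0.0106233/0.0112400 − 1)×1000 = (0.945133 − 1)×1000 = -54.867 permil
f_A = (δ_mix − δ_B)/(δ_A − δ_B) = (-27.68 − (-54.867))/(-18.719 − (-54.867))
f_A = 27.187 / 36.148 = 0.7521

0.752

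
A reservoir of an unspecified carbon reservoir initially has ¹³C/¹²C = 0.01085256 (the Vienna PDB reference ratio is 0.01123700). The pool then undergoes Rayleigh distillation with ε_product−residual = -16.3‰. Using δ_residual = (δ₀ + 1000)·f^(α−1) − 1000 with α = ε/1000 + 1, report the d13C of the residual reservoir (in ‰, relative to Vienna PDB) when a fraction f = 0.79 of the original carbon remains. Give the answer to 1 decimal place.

δ₀ = (0.01085256/0.01123700 − 1)×1000 = (0.965788 − 1)×1000 = -34.212‰
α − 1 = ε/1000 = -0.0163
f^(α−1) = 0.79^(-0.0163) = 1.003850
δ_res = (-34.212 + 1000) × 1.003850 − 1000 = 969.506 − 1000 = -30.49‰

-30.5‰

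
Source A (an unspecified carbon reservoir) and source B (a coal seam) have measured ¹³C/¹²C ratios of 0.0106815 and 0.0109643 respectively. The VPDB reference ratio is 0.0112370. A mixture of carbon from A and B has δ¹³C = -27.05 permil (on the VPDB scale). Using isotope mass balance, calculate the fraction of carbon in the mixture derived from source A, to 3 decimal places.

δ_A = (0.0106815/0.0112370 − 1)×1000 = (0.950565 − 1)×1000 = -49.435 permil
δ_B = (0.0109643/0.0112370 − 1)×1000 = (0.975732 − 1)×1000 = -24.268 permil
f_A = (δ_mix − δ_B)/(δ_A − δ_B) = (-27.05 − (-24.268))/(-49.435 − (-24.268))
f_A = -2.782 / -25.167 = 0.1105

0.111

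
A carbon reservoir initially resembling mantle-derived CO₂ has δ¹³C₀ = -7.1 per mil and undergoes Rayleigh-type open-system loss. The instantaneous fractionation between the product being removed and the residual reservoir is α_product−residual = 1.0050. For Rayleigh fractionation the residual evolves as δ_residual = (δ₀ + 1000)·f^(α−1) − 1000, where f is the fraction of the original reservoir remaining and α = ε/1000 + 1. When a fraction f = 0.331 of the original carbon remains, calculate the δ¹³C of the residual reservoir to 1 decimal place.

-12.6 per mil

Rayleigh residual: δ_res = (δ₀ + 1000)·f^(α−1) − 1000
α − 1 = 0.00500
f^(α−1) = 0.331^(0.00500) = 0.994487
δ_res = (-7.1 + 1000) × 0.994487 − 1000 = 987.426 − 1000 = -12.57 per mil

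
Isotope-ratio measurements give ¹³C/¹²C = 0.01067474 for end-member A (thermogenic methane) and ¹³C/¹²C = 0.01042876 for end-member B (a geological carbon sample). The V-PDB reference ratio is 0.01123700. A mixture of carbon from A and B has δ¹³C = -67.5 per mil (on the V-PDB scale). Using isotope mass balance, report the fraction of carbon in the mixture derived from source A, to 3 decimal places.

δ_A = (0.01067474/0.01123700 − 1)×1000 = (0.949964 − 1)×1000 = -50.036 per mil
δ_B = (0.01042876/0.01123700 − 1)×1000 = (0.928073 − 1)×1000 = -71.927 per mil
f_A = (δ_mix − δ_B)/(δ_A − δ_B) = (-67.5 − (-71.927))/(-50.036 − (-71.927))
f_A = 4.427 / 21.890 = 0.2022

0.202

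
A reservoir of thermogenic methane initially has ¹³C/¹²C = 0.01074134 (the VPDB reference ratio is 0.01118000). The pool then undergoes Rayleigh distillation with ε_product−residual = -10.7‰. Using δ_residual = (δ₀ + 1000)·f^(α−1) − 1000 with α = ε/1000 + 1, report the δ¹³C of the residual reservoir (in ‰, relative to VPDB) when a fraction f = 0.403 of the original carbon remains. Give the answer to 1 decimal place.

δ₀ = (0.01074134/0.01118000 − 1)×1000 = (0.960764 − 1)×1000 = -39.236‰
α − 1 = ε/1000 = -0.0107
f^(α−1) = 0.403^(-0.0107) = 1.009772
δ_res = (-39.236 + 1000) × 1.009772 − 1000 = 970.152 − 1000 = -29.85‰

-29.8‰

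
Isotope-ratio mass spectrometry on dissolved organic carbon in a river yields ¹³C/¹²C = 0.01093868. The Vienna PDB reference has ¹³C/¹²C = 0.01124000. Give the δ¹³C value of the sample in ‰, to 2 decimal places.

δ¹³C = (R_sample / R_standard − 1) × 1000
R_sample / R_standard = 0.01093868 / 0.01124000 = 0.973192
δ¹³C = (0.973192 − 1) × 1000 = -26.808‰

-26.81‰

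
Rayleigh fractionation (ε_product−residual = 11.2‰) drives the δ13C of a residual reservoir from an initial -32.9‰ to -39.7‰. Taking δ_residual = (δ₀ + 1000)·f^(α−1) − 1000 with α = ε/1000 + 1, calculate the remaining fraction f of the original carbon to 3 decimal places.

0.533

α − 1 = ε/1000 = 0.0112
(δ_res + 1000)/(δ₀ + 1000) = (-39.7 + 1000)/(-32.9 + 1000) = 960.3/967.1 = 0.992969
f = 0.992969^(1/0.0112) = exp(ln(0.992969)/0.0112) = exp(-0.00706/0.0112)
f = exp(-0.6300) = 0.5326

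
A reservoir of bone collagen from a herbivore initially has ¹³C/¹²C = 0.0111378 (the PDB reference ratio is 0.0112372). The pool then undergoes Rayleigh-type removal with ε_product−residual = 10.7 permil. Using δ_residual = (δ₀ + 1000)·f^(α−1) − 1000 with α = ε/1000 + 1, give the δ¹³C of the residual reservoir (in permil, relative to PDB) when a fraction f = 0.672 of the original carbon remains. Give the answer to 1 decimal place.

δ₀ = (0.0111378/0.0112372 − 1)×1000 = (0.991154 − 1)×1000 = -8.846 permil
α − 1 = ε/1000 = 0.0107
f^(α−1) = 0.672^(0.0107) = 0.995756
δ_res = (-8.846 + 1000) × 0.995756 − 1000 = 986.948 − 1000 = -13.05 permil

-13.1 permil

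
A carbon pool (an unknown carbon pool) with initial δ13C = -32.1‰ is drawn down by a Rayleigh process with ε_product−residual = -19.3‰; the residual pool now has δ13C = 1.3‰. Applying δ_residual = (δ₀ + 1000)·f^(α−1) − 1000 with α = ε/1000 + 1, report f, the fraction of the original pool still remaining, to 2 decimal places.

α − 1 = ε/1000 = -0.0193
(δ_res + 1000)/(δ₀ + 1000) = (1.3 + 1000)/(-32.1 + 1000) = 1001.3/967.9 = 1.034508
f = 1.034508^(1/-0.0193) = exp(ln(1.034508)/-0.0193) = exp(0.03393/-0.0193)
f = exp(-1.7578) = 0.1724

0.17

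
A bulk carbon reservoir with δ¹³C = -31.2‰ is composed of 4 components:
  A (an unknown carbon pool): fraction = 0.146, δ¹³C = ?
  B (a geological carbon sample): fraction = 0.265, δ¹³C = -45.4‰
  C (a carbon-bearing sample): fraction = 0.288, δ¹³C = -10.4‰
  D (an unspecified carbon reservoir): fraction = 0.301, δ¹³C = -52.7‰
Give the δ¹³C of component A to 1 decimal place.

Isotope mass balance: δ_bulk = Σ fᵢ·δᵢ.
-31.2 = 0.146×δ_A + 0.265×(-45.4) + 0.288×(-10.4) + 0.301×(-52.7)
0.146·δ_A = -31.2 − (-30.889) = -0.311
δ_A = -0.311 / 0.146 = -2.13‰

-2.1‰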